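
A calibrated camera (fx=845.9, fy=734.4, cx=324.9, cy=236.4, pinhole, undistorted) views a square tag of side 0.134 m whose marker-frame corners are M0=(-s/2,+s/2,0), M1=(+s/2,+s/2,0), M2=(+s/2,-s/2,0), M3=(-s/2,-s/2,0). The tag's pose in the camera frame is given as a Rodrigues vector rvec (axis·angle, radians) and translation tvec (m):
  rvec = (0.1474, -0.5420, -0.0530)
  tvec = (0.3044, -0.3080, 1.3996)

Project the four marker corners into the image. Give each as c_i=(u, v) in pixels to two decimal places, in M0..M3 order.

c0=(477.29, 110.51) c1=(537.24, 110.39) c2=(539.41, 40.26) c3=(478.65, 36.84)

Intrinsics K: fx=845.9, fy=734.4, cx=324.9, cy=236.4
Marker side s = 0.134 m; corners in marker frame (Z=0):
  M0 = (-0.0670, +0.0670, 0)
  M1 = (+0.0670, +0.0670, 0)
  M2 = (+0.0670, -0.0670, 0)
  M3 = (-0.0670, -0.0670, 0)
rvec = (0.1474, -0.5420, -0.0530), |rvec| = θ = 0.56418 rad = 32.325°
Rodrigues: sinθ=0.53472, 1−cosθ=0.15497; R = I + sinθ·[k]× + (1−cosθ)·[k]×²:
    [+0.85561 +0.01134 -0.51750]
    [-0.08913 +0.98805 -0.12572]
    [+0.50990 +0.15369 +0.84639]
t = (0.3044, -0.3080, 1.3996) m
M0: Pc = R·M0+t = (+0.24783, -0.23583, +1.37573); u = 845.9·(+0.24783)/1.37573 + 324.9 = 477.2861, v = 734.4·(-0.23583)/1.37573 + 236.4 = 110.5090
M1: Pc = R·M1+t = (+0.36249, -0.24777, +1.44406); u = 845.9·(+0.36249)/1.44406 + 324.9 = 537.2361, v = 734.4·(-0.24777)/1.44406 + 236.4 = 110.3915
M2: Pc = R·M2+t = (+0.36097, -0.38017, +1.42347); u = 845.9·(+0.36097)/1.42347 + 324.9 = 539.4054, v = 734.4·(-0.38017)/1.42347 + 236.4 = 40.2606
M3: Pc = R·M3+t = (+0.24631, -0.36823, +1.35514); u = 845.9·(+0.24631)/1.35514 + 324.9 = 478.6538, v = 734.4·(-0.36823)/1.35514 + 236.4 = 36.8437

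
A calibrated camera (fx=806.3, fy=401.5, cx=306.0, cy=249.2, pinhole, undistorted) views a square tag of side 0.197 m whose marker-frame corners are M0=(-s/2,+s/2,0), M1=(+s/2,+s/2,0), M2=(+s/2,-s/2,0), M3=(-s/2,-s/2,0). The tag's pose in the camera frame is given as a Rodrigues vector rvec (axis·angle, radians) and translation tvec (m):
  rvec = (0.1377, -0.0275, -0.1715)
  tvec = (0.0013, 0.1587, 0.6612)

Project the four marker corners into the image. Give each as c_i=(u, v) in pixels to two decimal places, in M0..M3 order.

Intrinsics K: fx=806.3, fy=401.5, cx=306.0, cy=249.2
Marker side s = 0.197 m; corners in marker frame (Z=0):
  M0 = (-0.0985, +0.0985, 0)
  M1 = (+0.0985, +0.0985, 0)
  M2 = (+0.0985, -0.0985, 0)
  M3 = (-0.0985, -0.0985, 0)
rvec = (0.1377, -0.0275, -0.1715), |rvec| = θ = 0.22165 rad = 12.700°
Rodrigues: sinθ=0.21984, 1−cosθ=0.02446; R = I + sinθ·[k]× + (1−cosθ)·[k]×²:
    [+0.98498 +0.16821 -0.03903]
    [-0.17198 +0.97591 -0.13423]
    [+0.01552 +0.13892 +0.99018]
t = (0.0013, 0.1587, 0.6612) m
M0: Pc = R·M0+t = (-0.07915, +0.27177, +0.67336); u = 806.3·(-0.07915)/0.67336 + 306.0 = 211.2215, v = 401.5·(+0.27177)/0.67336 + 249.2 = 411.2463
M1: Pc = R·M1+t = (+0.11489, +0.23789, +0.67641); u = 806.3·(+0.11489)/0.67641 + 306.0 = 442.9509, v = 401.5·(+0.23789)/0.67641 + 249.2 = 390.4032
M2: Pc = R·M2+t = (+0.08175, +0.04563, +0.64904); u = 806.3·(+0.08175)/0.64904 + 306.0 = 407.5586, v = 401.5·(+0.04563)/0.64904 + 249.2 = 277.4281
M3: Pc = R·M3+t = (-0.11229, +0.07951, +0.64599); u = 806.3·(-0.11229)/0.64599 + 306.0 = 165.8443, v = 401.5·(+0.07951)/0.64599 + 249.2 = 298.6197

c0=(211.22, 411.25) c1=(442.95, 390.40) c2=(407.56, 277.43) c3=(165.84, 298.62)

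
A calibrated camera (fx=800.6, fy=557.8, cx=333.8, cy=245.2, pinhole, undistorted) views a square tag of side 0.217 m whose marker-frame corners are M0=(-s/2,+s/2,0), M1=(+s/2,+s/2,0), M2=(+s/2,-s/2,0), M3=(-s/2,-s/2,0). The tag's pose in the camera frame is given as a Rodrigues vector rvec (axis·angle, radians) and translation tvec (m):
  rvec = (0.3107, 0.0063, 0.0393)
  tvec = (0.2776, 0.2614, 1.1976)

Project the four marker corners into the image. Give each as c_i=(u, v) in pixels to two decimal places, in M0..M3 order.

c0=(441.19, 408.50) c1=(582.24, 412.40) c2=(602.02, 323.03) c3=(452.93, 318.91)

Intrinsics K: fx=800.6, fy=557.8, cx=333.8, cy=245.2
Marker side s = 0.217 m; corners in marker frame (Z=0):
  M0 = (-0.1085, +0.1085, 0)
  M1 = (+0.1085, +0.1085, 0)
  M2 = (+0.1085, -0.1085, 0)
  M3 = (-0.1085, -0.1085, 0)
rvec = (0.3107, 0.0063, 0.0393), |rvec| = θ = 0.31324 rad = 17.947°
Rodrigues: sinθ=0.30814, 1−cosθ=0.04866; R = I + sinθ·[k]× + (1−cosθ)·[k]×²:
    [+0.99921 -0.03769 +0.01225]
    [+0.03963 +0.95136 -0.30552]
    [-0.00014 +0.30577 +0.95211]
t = (0.2776, 0.2614, 1.1976) m
M0: Pc = R·M0+t = (+0.16510, +0.36032, +1.23079); u = 800.6·(+0.16510)/1.23079 + 333.8 = 441.1909, v = 557.8·(+0.36032)/1.23079 + 245.2 = 408.4998
M1: Pc = R·M1+t = (+0.38193, +0.36892, +1.23076); u = 800.6·(+0.38193)/1.23076 + 333.8 = 582.2395, v = 557.8·(+0.36892)/1.23076 + 245.2 = 412.4015
M2: Pc = R·M2+t = (+0.39010, +0.16248, +1.16441); u = 800.6·(+0.39010)/1.16441 + 333.8 = 602.0196, v = 557.8·(+0.16248)/1.16441 + 245.2 = 323.0334
M3: Pc = R·M3+t = (+0.17327, +0.15388, +1.16444); u = 800.6·(+0.17327)/1.16444 + 333.8 = 452.9334, v = 557.8·(+0.15388)/1.16444 + 245.2 = 318.9117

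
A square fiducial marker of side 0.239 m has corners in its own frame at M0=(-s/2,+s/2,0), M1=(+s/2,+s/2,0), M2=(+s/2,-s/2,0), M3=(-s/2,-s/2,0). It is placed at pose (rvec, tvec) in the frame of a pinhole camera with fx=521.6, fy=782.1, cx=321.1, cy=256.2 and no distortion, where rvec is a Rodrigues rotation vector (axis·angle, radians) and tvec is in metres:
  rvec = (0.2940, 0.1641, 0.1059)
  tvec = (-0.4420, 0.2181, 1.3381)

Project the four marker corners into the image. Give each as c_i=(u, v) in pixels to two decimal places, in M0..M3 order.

c0=(107.80, 434.21) c1=(192.53, 456.36) c2=(193.18, 328.99) c3=(103.89, 309.01)

Intrinsics K: fx=521.6, fy=782.1, cx=321.1, cy=256.2
Marker side s = 0.239 m; corners in marker frame (Z=0):
  M0 = (-0.1195, +0.1195, 0)
  M1 = (+0.1195, +0.1195, 0)
  M2 = (+0.1195, -0.1195, 0)
  M3 = (-0.1195, -0.1195, 0)
rvec = (0.2940, 0.1641, 0.1059), |rvec| = θ = 0.35296 rad = 20.223°
Rodrigues: sinθ=0.34568, 1−cosθ=0.06165; R = I + sinθ·[k]× + (1−cosθ)·[k]×²:
    [+0.98113 -0.07984 +0.17612]
    [+0.12759 +0.95168 -0.27933]
    [-0.14531 +0.29653 +0.94390]
t = (-0.4420, 0.2181, 1.3381) m
M0: Pc = R·M0+t = (-0.56879, +0.31658, +1.39090); u = 521.6·(-0.56879)/1.39090 + 321.1 = 107.8003, v = 782.1·(+0.31658)/1.39090 + 256.2 = 434.2116
M1: Pc = R·M1+t = (-0.33430, +0.34707, +1.35617); u = 521.6·(-0.33430)/1.35617 + 321.1 = 192.5255, v = 782.1·(+0.34707)/1.35617 + 256.2 = 456.3557
M2: Pc = R·M2+t = (-0.31521, +0.11962, +1.28530); u = 521.6·(-0.31521)/1.28530 + 321.1 = 193.1798, v = 782.1·(+0.11962)/1.28530 + 256.2 = 328.9890
M3: Pc = R·M3+t = (-0.54970, +0.08913, +1.32003); u = 521.6·(-0.54970)/1.32003 + 321.1 = 103.8886, v = 782.1·(+0.08913)/1.32003 + 256.2 = 309.0069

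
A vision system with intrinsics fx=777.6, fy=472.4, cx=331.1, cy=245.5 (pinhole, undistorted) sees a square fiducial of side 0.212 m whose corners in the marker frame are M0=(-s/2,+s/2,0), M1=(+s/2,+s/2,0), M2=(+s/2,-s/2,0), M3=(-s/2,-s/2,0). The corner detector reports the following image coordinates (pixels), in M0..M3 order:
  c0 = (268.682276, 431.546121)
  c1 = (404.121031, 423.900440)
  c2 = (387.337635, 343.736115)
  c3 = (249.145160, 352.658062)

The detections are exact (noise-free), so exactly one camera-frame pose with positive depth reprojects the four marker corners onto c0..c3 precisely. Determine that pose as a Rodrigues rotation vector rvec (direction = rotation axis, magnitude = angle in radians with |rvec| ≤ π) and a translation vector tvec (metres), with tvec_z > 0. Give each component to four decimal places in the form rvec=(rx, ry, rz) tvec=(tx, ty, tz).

rvec=(0.1287, 0.0697, -0.1271) tvec=(-0.0064, 0.3606, 1.1920)

Intrinsics K: fx=777.6, fy=472.4, cx=331.1, cy=245.5
Marker side s = 0.212 m; corners in marker frame (Z=0):
  M0 = (-0.1060, +0.1060, 0)
  M1 = (+0.1060, +0.1060, 0)
  M2 = (+0.1060, -0.1060, 0)
  M3 = (-0.1060, -0.1060, 0)
Detected image corners:
  c0 = (268.682276, 431.546121) px
  c1 = (404.121031, 423.900440) px
  c2 = (387.337635, 343.736115) px
  c3 = (249.145160, 352.658062) px
Planar DLT: solve 8×8 A·h = b for H (H[2,2]=1):
  H  [+624.03796 +119.60239 +326.95050]
  H  [-64.22521 +415.27845 +388.42516]
  H  [-0.06491 +0.10356 +1.00000]
B = K⁻¹H; ‖b₁‖=0.838943, ‖b₂‖=0.838943; λ = 2/(‖b₁‖+‖b₂‖) = 1.191977, sign → tz>0 ⇒ λ=+1.191977
r₁ = λ·B[:,0] = (+0.98953,-0.12184,-0.07737); r₂ = λ·B[:,1] = (+0.13078,+0.98370,+0.12344)
r₃ = r₁×r₂ = (+0.06107,-0.13226,+0.98933); SVD([r₁ r₂ r₃]) → R = UVᵀ:
  R  [+0.98953 +0.13078 +0.06107]
  R  [-0.12184 +0.98370 -0.13226]
  R  [-0.07737 +0.12344 +0.98933]
t = (-0.00636, +0.36063, +1.19198) m
tr R = 2.962557; θ = arccos((tr R − 1)/2) = 0.193804 rad = 11.104°
axis k = ((R−Rᵀ)₃₂, (R−Rᵀ)₁₃, (R−Rᵀ)₂₁) / (2 sinθ) = (+0.663832, +0.359431, -0.655847)
rvec = θ·k = (+0.128653, +0.069659, -0.127106)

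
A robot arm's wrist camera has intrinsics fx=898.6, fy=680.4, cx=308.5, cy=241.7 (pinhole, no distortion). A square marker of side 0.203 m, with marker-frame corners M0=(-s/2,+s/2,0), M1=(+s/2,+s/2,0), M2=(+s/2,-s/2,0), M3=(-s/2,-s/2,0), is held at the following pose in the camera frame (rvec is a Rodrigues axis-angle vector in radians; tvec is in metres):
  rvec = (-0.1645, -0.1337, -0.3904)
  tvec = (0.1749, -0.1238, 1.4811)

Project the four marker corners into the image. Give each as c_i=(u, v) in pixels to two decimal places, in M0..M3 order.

c0=(383.63, 244.50) c1=(494.61, 210.29) c2=(444.37, 127.51) c3=(334.31, 159.27)

Intrinsics K: fx=898.6, fy=680.4, cx=308.5, cy=241.7
Marker side s = 0.203 m; corners in marker frame (Z=0):
  M0 = (-0.1015, +0.1015, 0)
  M1 = (+0.1015, +0.1015, 0)
  M2 = (+0.1015, -0.1015, 0)
  M3 = (-0.1015, -0.1015, 0)
rvec = (-0.1645, -0.1337, -0.3904), |rvec| = θ = 0.44424 rad = 25.453°
Rodrigues: sinθ=0.42977, 1−cosθ=0.09706; R = I + sinθ·[k]× + (1−cosθ)·[k]×²:
    [+0.91625 +0.38850 -0.09776]
    [-0.36687 +0.91173 +0.18481]
    [+0.16093 -0.13347 +0.97790]
t = (0.1749, -0.1238, 1.4811) m
M0: Pc = R·M0+t = (+0.12133, +0.00598, +1.45122); u = 898.6·(+0.12133)/1.45122 + 308.5 = 383.6304, v = 680.4·(+0.00598)/1.45122 + 241.7 = 244.5026
M1: Pc = R·M1+t = (+0.30733, -0.06850, +1.48389); u = 898.6·(+0.30733)/1.48389 + 308.5 = 494.6116, v = 680.4·(-0.06850)/1.48389 + 241.7 = 210.2926
M2: Pc = R·M2+t = (+0.22847, -0.25358, +1.51098); u = 898.6·(+0.22847)/1.51098 + 308.5 = 444.3717, v = 680.4·(-0.25358)/1.51098 + 241.7 = 127.5131
M3: Pc = R·M3+t = (+0.04247, -0.17910, +1.47831); u = 898.6·(+0.04247)/1.47831 + 308.5 = 334.3143, v = 680.4·(-0.17910)/1.47831 + 241.7 = 159.2668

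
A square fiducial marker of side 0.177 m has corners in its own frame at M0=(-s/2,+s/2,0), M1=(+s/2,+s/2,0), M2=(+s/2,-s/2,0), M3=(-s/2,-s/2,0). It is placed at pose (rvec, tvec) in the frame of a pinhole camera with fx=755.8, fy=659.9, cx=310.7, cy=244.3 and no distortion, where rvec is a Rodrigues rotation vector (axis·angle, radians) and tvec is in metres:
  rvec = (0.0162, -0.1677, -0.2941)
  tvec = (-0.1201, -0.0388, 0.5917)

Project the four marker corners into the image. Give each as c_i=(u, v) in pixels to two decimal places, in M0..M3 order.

c0=(78.90, 325.58) c1=(296.80, 266.22) c2=(232.88, 80.94) c3=(9.07, 131.77)

Intrinsics K: fx=755.8, fy=659.9, cx=310.7, cy=244.3
Marker side s = 0.177 m; corners in marker frame (Z=0):
  M0 = (-0.0885, +0.0885, 0)
  M1 = (+0.0885, +0.0885, 0)
  M2 = (+0.0885, -0.0885, 0)
  M3 = (-0.0885, -0.0885, 0)
rvec = (0.0162, -0.1677, -0.2941), |rvec| = θ = 0.33894 rad = 19.420°
Rodrigues: sinθ=0.33249, 1−cosθ=0.05689; R = I + sinθ·[k]× + (1−cosθ)·[k]×²:
    [+0.94324 +0.28716 -0.16687]
    [-0.28985 +0.95704 +0.00853]
    [+0.16215 +0.04032 +0.98594]
t = (-0.1201, -0.0388, 0.5917) m
M0: Pc = R·M0+t = (-0.17816, +0.07155, +0.58092); u = 755.8·(-0.17816)/0.58092 + 310.7 = 78.9017, v = 659.9·(+0.07155)/0.58092 + 244.3 = 325.5769
M1: Pc = R·M1+t = (-0.01121, +0.02025, +0.60962); u = 755.8·(-0.01121)/0.60962 + 310.7 = 296.8017, v = 659.9·(+0.02025)/0.60962 + 244.3 = 266.2161
M2: Pc = R·M2+t = (-0.06204, -0.14915, +0.60248); u = 755.8·(-0.06204)/0.60248 + 310.7 = 232.8763, v = 659.9·(-0.14915)/0.60248 + 244.3 = 80.9367
M3: Pc = R·M3+t = (-0.22899, -0.09785, +0.57378); u = 755.8·(-0.22899)/0.57378 + 310.7 = 9.0688, v = 659.9·(-0.09785)/0.57378 + 244.3 = 131.7682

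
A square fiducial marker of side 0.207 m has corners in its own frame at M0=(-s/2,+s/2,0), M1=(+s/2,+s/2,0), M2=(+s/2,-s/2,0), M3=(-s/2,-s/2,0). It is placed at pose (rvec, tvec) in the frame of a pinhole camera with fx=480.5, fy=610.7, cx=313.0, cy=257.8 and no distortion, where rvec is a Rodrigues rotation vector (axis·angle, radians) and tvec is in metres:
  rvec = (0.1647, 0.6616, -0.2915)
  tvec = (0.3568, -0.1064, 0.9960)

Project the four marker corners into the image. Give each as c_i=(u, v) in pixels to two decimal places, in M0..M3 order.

Intrinsics K: fx=480.5, fy=610.7, cx=313.0, cy=257.8
Marker side s = 0.207 m; corners in marker frame (Z=0):
  M0 = (-0.1035, +0.1035, 0)
  M1 = (+0.1035, +0.1035, 0)
  M2 = (+0.1035, -0.1035, 0)
  M3 = (-0.1035, -0.1035, 0)
rvec = (0.1647, 0.6616, -0.2915), |rvec| = θ = 0.74149 rad = 42.484°
Rodrigues: sinθ=0.67539, 1−cosθ=0.26254; R = I + sinθ·[k]× + (1−cosθ)·[k]×²:
    [+0.75041 +0.31754 +0.57969]
    [-0.21348 +0.94647 -0.24211]
    [-0.62554 +0.05793 +0.77804]
t = (0.3568, -0.1064, 0.9960) m
M0: Pc = R·M0+t = (+0.31200, +0.01366, +1.06674); u = 480.5·(+0.31200)/1.06674 + 313.0 = 453.5358, v = 610.7·(+0.01366)/1.06674 + 257.8 = 265.6175
M1: Pc = R·M1+t = (+0.46733, -0.03054, +0.93725); u = 480.5·(+0.46733)/0.93725 + 313.0 = 552.5876, v = 610.7·(-0.03054)/0.93725 + 257.8 = 237.9035
M2: Pc = R·M2+t = (+0.40160, -0.22646, +0.92526); u = 480.5·(+0.40160)/0.92526 + 313.0 = 521.5571, v = 610.7·(-0.22646)/0.92526 + 257.8 = 108.3327
M3: Pc = R·M3+t = (+0.24627, -0.18226, +1.05475); u = 480.5·(+0.24627)/1.05475 + 313.0 = 425.1888, v = 610.7·(-0.18226)/1.05475 + 257.8 = 152.2687

c0=(453.54, 265.62) c1=(552.59, 237.90) c2=(521.56, 108.33) c3=(425.19, 152.27)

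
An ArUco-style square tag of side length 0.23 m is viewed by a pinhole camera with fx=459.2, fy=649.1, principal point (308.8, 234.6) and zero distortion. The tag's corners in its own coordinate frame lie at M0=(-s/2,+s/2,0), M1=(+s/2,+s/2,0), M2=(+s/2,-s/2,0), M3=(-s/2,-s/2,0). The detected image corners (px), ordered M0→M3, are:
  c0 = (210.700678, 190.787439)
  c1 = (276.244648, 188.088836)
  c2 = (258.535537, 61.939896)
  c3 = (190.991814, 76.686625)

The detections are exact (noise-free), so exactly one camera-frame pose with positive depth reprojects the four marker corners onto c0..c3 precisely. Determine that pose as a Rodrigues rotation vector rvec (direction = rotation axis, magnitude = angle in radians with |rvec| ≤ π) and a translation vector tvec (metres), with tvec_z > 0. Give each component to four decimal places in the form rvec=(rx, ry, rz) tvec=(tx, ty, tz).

rvec=(0.3506, 0.5363, -0.0836) tvec=(-0.2035, -0.1956, 1.2293)

Intrinsics K: fx=459.2, fy=649.1, cx=308.8, cy=234.6
Marker side s = 0.23 m; corners in marker frame (Z=0):
  M0 = (-0.1150, +0.1150, 0)
  M1 = (+0.1150, +0.1150, 0)
  M2 = (+0.1150, -0.1150, 0)
  M3 = (-0.1150, -0.1150, 0)
Detected image corners:
  c0 = (210.700678, 190.787439) px
  c1 = (276.244648, 188.088836) px
  c2 = (258.535537, 61.939896) px
  c3 = (190.991814, 76.686625) px
Planar DLT: solve 8×8 A·h = b for H (H[2,2]=1):
  H  [+191.32384 +139.65947 +232.78560]
  H  [-91.26260 +553.13334 +131.29970]
  H  [-0.41805 +0.24820 +1.00000]
B = K⁻¹H; ‖b₁‖=0.813489, ‖b₂‖=0.813489; λ = 2/(‖b₁‖+‖b₂‖) = 1.229273, sign → tz>0 ⇒ λ=+1.229273
r₁ = λ·B[:,0] = (+0.85775,+0.01290,-0.51390); r₂ = λ·B[:,1] = (+0.16870,+0.93726,+0.30510)
r₃ = r₁×r₂ = (+0.48559,-0.34839,+0.80176); SVD([r₁ r₂ r₃]) → R = UVᵀ:
  R  [+0.85775 +0.16870 +0.48559]
  R  [+0.01290 +0.93726 -0.34839]
  R  [-0.51390 +0.30510 +0.80176]
t = (-0.20349, -0.19563, +1.22927) m
tr R = 2.596777; θ = arccos((tr R − 1)/2) = 0.646182 rad = 37.024°
axis k = ((R−Rᵀ)₃₂, (R−Rᵀ)₁₃, (R−Rᵀ)₂₁) / (2 sinθ) = (+0.542639, +0.829944, -0.129367)
rvec = θ·k = (+0.350644, +0.536295, -0.083594)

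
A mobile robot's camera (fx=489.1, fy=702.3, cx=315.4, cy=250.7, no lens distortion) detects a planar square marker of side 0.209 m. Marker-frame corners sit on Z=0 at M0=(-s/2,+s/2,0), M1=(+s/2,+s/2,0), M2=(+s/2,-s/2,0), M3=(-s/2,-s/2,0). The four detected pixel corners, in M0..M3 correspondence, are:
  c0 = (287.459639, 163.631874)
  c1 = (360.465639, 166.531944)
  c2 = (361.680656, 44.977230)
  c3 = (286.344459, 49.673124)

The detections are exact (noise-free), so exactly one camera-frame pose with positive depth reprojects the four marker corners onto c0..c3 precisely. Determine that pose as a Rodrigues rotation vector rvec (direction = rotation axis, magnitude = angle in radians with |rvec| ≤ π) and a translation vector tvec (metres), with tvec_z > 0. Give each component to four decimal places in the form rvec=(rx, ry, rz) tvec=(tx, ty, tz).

Intrinsics K: fx=489.1, fy=702.3, cx=315.4, cy=250.7
Marker side s = 0.209 m; corners in marker frame (Z=0):
  M0 = (-0.1045, +0.1045, 0)
  M1 = (+0.1045, +0.1045, 0)
  M2 = (+0.1045, -0.1045, 0)
  M3 = (-0.1045, -0.1045, 0)
Detected image corners:
  c0 = (287.459639, 163.631874) px
  c1 = (360.465639, 166.531944) px
  c2 = (361.680656, 44.977230) px
  c3 = (286.344459, 49.673124) px
Planar DLT: solve 8×8 A·h = b for H (H[2,2]=1):
  H  [+255.17381 +48.57448 +322.79553]
  H  [-36.66817 +578.78776 +107.14157]
  H  [-0.30749 +0.15011 +1.00000]
B = K⁻¹H; ‖b₁‖=0.785036, ‖b₂‖=0.785036; λ = 2/(‖b₁‖+‖b₂‖) = 1.273827, sign → tz>0 ⇒ λ=+1.273827
r₁ = λ·B[:,0] = (+0.91717,+0.07331,-0.39169); r₂ = λ·B[:,1] = (+0.00320,+0.98154,+0.19122)
r₃ = r₁×r₂ = (+0.39848,-0.17663,+0.90001); SVD([r₁ r₂ r₃]) → R = UVᵀ:
  R  [+0.91717 +0.00320 +0.39848]
  R  [+0.07331 +0.98154 -0.17663]
  R  [-0.39169 +0.19122 +0.90001]
t = (+0.01926, -0.26039, +1.27383) m
tr R = 2.798719; θ = arccos((tr R − 1)/2) = 0.452494 rad = 25.926°
axis k = ((R−Rᵀ)₃₂, (R−Rᵀ)₁₃, (R−Rᵀ)₂₁) / (2 sinθ) = (+0.420676, +0.903661, +0.080182)
rvec = θ·k = (+0.190353, +0.408901, +0.036282)

rvec=(0.1904, 0.4089, 0.0363) tvec=(0.0193, -0.2604, 1.2738)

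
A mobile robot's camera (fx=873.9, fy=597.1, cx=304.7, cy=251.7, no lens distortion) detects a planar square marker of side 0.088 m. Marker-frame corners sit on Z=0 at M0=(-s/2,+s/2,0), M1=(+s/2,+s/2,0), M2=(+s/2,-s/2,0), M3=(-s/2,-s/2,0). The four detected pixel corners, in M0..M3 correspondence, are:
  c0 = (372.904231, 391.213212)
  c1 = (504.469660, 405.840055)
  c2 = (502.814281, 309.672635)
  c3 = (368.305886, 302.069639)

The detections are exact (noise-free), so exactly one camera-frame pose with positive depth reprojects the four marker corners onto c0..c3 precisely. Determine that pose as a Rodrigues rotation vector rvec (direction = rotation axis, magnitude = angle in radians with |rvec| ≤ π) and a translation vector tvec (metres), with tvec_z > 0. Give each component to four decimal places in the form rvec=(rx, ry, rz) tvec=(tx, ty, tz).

Intrinsics K: fx=873.9, fy=597.1, cx=304.7, cy=251.7
Marker side s = 0.088 m; corners in marker frame (Z=0):
  M0 = (-0.0440, +0.0440, 0)
  M1 = (+0.0440, +0.0440, 0)
  M2 = (+0.0440, -0.0440, 0)
  M3 = (-0.0440, -0.0440, 0)
Detected image corners:
  c0 = (372.904231, 391.213212) px
  c1 = (504.469660, 405.840055) px
  c2 = (502.814281, 309.672635) px
  c3 = (368.305886, 302.069639) px
Planar DLT: solve 8×8 A·h = b for H (H[2,2]=1):
  H  [+1120.74673 +155.26049 +434.52536]
  H  [-188.11988 +1147.27046 +352.53551]
  H  [-0.89411 +0.27239 +1.00000]
B = K⁻¹H; ‖b₁‖=1.828870, ‖b₂‖=1.828870; λ = 2/(‖b₁‖+‖b₂‖) = 0.546786, sign → tz>0 ⇒ λ=+0.546786
r₁ = λ·B[:,0] = (+0.87169,+0.03382,-0.48889); r₂ = λ·B[:,1] = (+0.04521,+0.98781,+0.14894)
r₃ = r₁×r₂ = (+0.48796,-0.15194,+0.85954); SVD([r₁ r₂ r₃]) → R = UVᵀ:
  R  [+0.87169 +0.04521 +0.48796]
  R  [+0.03382 +0.98781 -0.15194]
  R  [-0.48889 +0.14894 +0.85954]
t = (+0.08123, +0.09234, +0.54679) m
tr R = 2.719043; θ = arccos((tr R − 1)/2) = 0.536464 rad = 30.737°
axis k = ((R−Rᵀ)₃₂, (R−Rᵀ)₁₃, (R−Rᵀ)₂₁) / (2 sinθ) = (+0.294342, +0.955635, -0.011150)
rvec = θ·k = (+0.157904, +0.512664, -0.005982)

rvec=(0.1579, 0.5127, -0.0060) tvec=(0.0812, 0.0923, 0.5468)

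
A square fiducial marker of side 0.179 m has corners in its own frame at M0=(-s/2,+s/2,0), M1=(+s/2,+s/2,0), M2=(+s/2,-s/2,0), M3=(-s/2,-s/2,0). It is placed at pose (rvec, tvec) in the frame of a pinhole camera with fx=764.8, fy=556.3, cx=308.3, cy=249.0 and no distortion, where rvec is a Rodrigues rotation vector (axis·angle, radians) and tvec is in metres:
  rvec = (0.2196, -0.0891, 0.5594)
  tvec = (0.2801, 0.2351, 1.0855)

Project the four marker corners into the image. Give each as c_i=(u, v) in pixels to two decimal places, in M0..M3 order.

Intrinsics K: fx=764.8, fy=556.3, cx=308.3, cy=249.0
Marker side s = 0.179 m; corners in marker frame (Z=0):
  M0 = (-0.0895, +0.0895, 0)
  M1 = (+0.0895, +0.0895, 0)
  M2 = (+0.0895, -0.0895, 0)
  M3 = (-0.0895, -0.0895, 0)
rvec = (0.2196, -0.0891, 0.5594), |rvec| = θ = 0.60753 rad = 34.809°
Rodrigues: sinθ=0.57084, 1−cosθ=0.17894; R = I + sinθ·[k]× + (1−cosθ)·[k]×²:
    [+0.84444 -0.53510 -0.02416]
    [+0.51613 +0.82491 -0.23050]
    [+0.14328 +0.18217 +0.97277]
t = (0.2801, 0.2351, 1.0855) m
M0: Pc = R·M0+t = (+0.15663, +0.26274, +1.08898); u = 764.8·(+0.15663)/1.08898 + 308.3 = 418.3030, v = 556.3·(+0.26274)/1.08898 + 249.0 = 383.2170
M1: Pc = R·M1+t = (+0.30779, +0.35512, +1.11463); u = 764.8·(+0.30779)/1.11463 + 308.3 = 519.4866, v = 556.3·(+0.35512)/1.11463 + 249.0 = 426.2386
M2: Pc = R·M2+t = (+0.40357, +0.20746, +1.08202); u = 764.8·(+0.40357)/1.08202 + 308.3 = 593.5537, v = 556.3·(+0.20746)/1.08202 + 249.0 = 355.6640
M3: Pc = R·M3+t = (+0.25241, +0.11508, +1.05637); u = 764.8·(+0.25241)/1.05637 + 308.3 = 491.0448, v = 556.3·(+0.11508)/1.05637 + 249.0 = 309.6010

c0=(418.30, 383.22) c1=(519.49, 426.24) c2=(593.55, 355.66) c3=(491.04, 309.60)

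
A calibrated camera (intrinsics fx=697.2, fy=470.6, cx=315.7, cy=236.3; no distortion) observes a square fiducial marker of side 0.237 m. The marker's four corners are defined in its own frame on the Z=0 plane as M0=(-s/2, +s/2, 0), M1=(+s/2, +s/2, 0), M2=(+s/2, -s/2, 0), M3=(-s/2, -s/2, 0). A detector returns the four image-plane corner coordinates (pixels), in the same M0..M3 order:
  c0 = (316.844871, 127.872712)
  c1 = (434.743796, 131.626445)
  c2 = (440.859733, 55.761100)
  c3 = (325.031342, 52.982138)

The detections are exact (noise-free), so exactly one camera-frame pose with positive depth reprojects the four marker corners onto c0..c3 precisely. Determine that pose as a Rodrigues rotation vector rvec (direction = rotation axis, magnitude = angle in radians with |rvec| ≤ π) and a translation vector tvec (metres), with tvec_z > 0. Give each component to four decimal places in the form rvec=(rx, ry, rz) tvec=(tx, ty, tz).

Intrinsics K: fx=697.2, fy=470.6, cx=315.7, cy=236.3
Marker side s = 0.237 m; corners in marker frame (Z=0):
  M0 = (-0.1185, +0.1185, 0)
  M1 = (+0.1185, +0.1185, 0)
  M2 = (+0.1185, -0.1185, 0)
  M3 = (-0.1185, -0.1185, 0)
Detected image corners:
  c0 = (316.844871, 127.872712) px
  c1 = (434.743796, 131.626445) px
  c2 = (440.859733, 55.761100) px
  c3 = (325.031342, 52.982138) px
Planar DLT: solve 8×8 A·h = b for H (H[2,2]=1):
  H  [+473.63562 -59.74943 +379.04849]
  H  [+9.05056 +310.86740 +91.70282]
  H  [-0.05119 -0.07789 +1.00000]
B = K⁻¹H; ‖b₁‖=0.705813, ‖b₂‖=0.705813; λ = 2/(‖b₁‖+‖b₂‖) = 1.416806, sign → tz>0 ⇒ λ=+1.416806
r₁ = λ·B[:,0] = (+0.99533,+0.06366,-0.07253); r₂ = λ·B[:,1] = (-0.07145,+0.99132,-0.11035)
r₃ = r₁×r₂ = (+0.06487,+0.11502,+0.99124); SVD([r₁ r₂ r₃]) → R = UVᵀ:
  R  [+0.99533 -0.07145 +0.06487]
  R  [+0.06366 +0.99132 +0.11502]
  R  [-0.07253 -0.11035 +0.99124]
t = (+0.12873, -0.43533, +1.41681) m
tr R = 2.977896; θ = arccos((tr R − 1)/2) = 0.148812 rad = 8.526°
axis k = ((R−Rᵀ)₃₂, (R−Rᵀ)₁₃, (R−Rᵀ)₂₁) / (2 sinθ) = (-0.760056, +0.463350, +0.455656)
rvec = θ·k = (-0.113105, +0.068952, +0.067807)

rvec=(-0.1131, 0.0690, 0.0678) tvec=(0.1287, -0.4353, 1.4168)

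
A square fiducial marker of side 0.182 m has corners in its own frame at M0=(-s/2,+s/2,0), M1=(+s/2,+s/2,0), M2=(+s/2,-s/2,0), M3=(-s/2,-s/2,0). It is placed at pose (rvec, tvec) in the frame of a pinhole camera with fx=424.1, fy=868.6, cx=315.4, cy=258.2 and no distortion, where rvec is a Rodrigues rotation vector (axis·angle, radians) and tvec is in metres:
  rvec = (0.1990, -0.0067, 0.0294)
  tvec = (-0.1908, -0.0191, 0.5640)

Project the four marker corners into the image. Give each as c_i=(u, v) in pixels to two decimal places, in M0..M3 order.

c0=(107.79, 359.05) c1=(240.77, 366.49) c2=(240.08, 90.37) c3=(98.32, 81.56)

Intrinsics K: fx=424.1, fy=868.6, cx=315.4, cy=258.2
Marker side s = 0.182 m; corners in marker frame (Z=0):
  M0 = (-0.0910, +0.0910, 0)
  M1 = (+0.0910, +0.0910, 0)
  M2 = (+0.0910, -0.0910, 0)
  M3 = (-0.0910, -0.0910, 0)
rvec = (0.1990, -0.0067, 0.0294), |rvec| = θ = 0.20127 rad = 11.532°
Rodrigues: sinθ=0.19992, 1−cosθ=0.02019; R = I + sinθ·[k]× + (1−cosθ)·[k]×²:
    [+0.99955 -0.02987 -0.00374]
    [+0.02854 +0.97984 -0.19776]
    [+0.00957 +0.19756 +0.98024]
t = (-0.1908, -0.0191, 0.5640) m
M0: Pc = R·M0+t = (-0.28448, +0.06747, +0.58111); u = 424.1·(-0.28448)/0.58111 + 315.4 = 107.7851, v = 868.6·(+0.06747)/0.58111 + 258.2 = 359.0468
M1: Pc = R·M1+t = (-0.10256, +0.07266, +0.58285); u = 424.1·(-0.10256)/0.58285 + 315.4 = 240.7747, v = 868.6·(+0.07266)/0.58285 + 258.2 = 366.4856
M2: Pc = R·M2+t = (-0.09712, -0.10567, +0.54689); u = 424.1·(-0.09712)/0.54689 + 315.4 = 240.0835, v = 868.6·(-0.10567)/0.54689 + 258.2 = 90.3731
M3: Pc = R·M3+t = (-0.27904, -0.11086, +0.54515); u = 424.1·(-0.27904)/0.54515 + 315.4 = 98.3202, v = 868.6·(-0.11086)/0.54515 + 258.2 = 81.5615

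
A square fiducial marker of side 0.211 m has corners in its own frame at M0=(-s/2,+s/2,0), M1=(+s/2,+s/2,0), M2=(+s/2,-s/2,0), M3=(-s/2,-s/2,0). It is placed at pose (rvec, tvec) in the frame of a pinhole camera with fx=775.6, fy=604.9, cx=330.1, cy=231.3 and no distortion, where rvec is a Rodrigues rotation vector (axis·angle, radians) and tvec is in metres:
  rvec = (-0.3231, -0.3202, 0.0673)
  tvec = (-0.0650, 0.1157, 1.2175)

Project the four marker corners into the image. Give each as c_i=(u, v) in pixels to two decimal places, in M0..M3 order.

c0=(218.04, 338.07) c1=(351.46, 344.70) c2=(352.13, 244.53) c3=(226.19, 233.10)

Intrinsics K: fx=775.6, fy=604.9, cx=330.1, cy=231.3
Marker side s = 0.211 m; corners in marker frame (Z=0):
  M0 = (-0.1055, +0.1055, 0)
  M1 = (+0.1055, +0.1055, 0)
  M2 = (+0.1055, -0.1055, 0)
  M3 = (-0.1055, -0.1055, 0)
rvec = (-0.3231, -0.3202, 0.0673), |rvec| = θ = 0.45984 rad = 26.347°
Rodrigues: sinθ=0.44380, 1−cosθ=0.10388; R = I + sinθ·[k]× + (1−cosθ)·[k]×²:
    [+0.94741 -0.01413 -0.31972]
    [+0.11578 +0.94649 +0.30125]
    [+0.29835 -0.32242 +0.89835]
t = (-0.0650, 0.1157, 1.2175) m
M0: Pc = R·M0+t = (-0.16644, +0.20334, +1.15201); u = 775.6·(-0.16644)/1.15201 + 330.1 = 218.0413, v = 604.9·(+0.20334)/1.15201 + 231.3 = 338.0706
M1: Pc = R·M1+t = (+0.03346, +0.22777, +1.21496); u = 775.6·(+0.03346)/1.21496 + 330.1 = 351.4605, v = 604.9·(+0.22777)/1.21496 + 231.3 = 344.7009
M2: Pc = R·M2+t = (+0.03644, +0.02806, +1.28299); u = 775.6·(+0.03644)/1.28299 + 330.1 = 352.1302, v = 604.9·(+0.02806)/1.28299 + 231.3 = 244.5294
M3: Pc = R·M3+t = (-0.16346, +0.00363, +1.22004); u = 775.6·(-0.16346)/1.22004 + 330.1 = 226.1851, v = 604.9·(+0.00363)/1.22004 + 231.3 = 233.1001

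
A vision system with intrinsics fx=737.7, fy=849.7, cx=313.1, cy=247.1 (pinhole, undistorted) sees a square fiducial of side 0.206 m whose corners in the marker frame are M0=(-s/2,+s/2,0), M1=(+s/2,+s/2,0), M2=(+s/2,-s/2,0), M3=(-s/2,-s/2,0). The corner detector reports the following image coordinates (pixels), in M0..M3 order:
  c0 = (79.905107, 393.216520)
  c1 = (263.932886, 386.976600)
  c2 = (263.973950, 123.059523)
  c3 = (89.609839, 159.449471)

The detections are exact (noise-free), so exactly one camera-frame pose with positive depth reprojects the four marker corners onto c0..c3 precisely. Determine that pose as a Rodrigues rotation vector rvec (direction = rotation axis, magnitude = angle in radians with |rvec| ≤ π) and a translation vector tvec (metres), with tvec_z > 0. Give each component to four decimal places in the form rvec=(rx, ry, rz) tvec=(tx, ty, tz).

Intrinsics K: fx=737.7, fy=849.7, cx=313.1, cy=247.1
Marker side s = 0.206 m; corners in marker frame (Z=0):
  M0 = (-0.1030, +0.1030, 0)
  M1 = (+0.1030, +0.1030, 0)
  M2 = (+0.1030, -0.1030, 0)
  M3 = (-0.1030, -0.1030, 0)
Detected image corners:
  c0 = (79.905107, 393.216520) px
  c1 = (263.932886, 386.976600) px
  c2 = (263.973950, 123.059523) px
  c3 = (89.609839, 159.449471) px
Planar DLT: solve 8×8 A·h = b for H (H[2,2]=1):
  H  [+762.50314 -73.67895 +168.77732]
  H  [-268.16552 +1129.38648 +262.77918]
  H  [-0.61201 -0.27843 +1.00000]
B = K⁻¹H; ‖b₁‖=1.437470, ‖b₂‖=1.437470; λ = 2/(‖b₁‖+‖b₂‖) = 0.695667, sign → tz>0 ⇒ λ=+0.695667
r₁ = λ·B[:,0] = (+0.89976,-0.09574,-0.42576); r₂ = λ·B[:,1] = (+0.01273,+0.98098,-0.19369)
r₃ = r₁×r₂ = (+0.43620,+0.16886,+0.88386); SVD([r₁ r₂ r₃]) → R = UVᵀ:
  R  [+0.89976 +0.01273 +0.43620]
  R  [-0.09574 +0.98098 +0.16886]
  R  [-0.42576 -0.19369 +0.88386]
t = (-0.13610, +0.01284, +0.69567) m
tr R = 2.764602; θ = arccos((tr R − 1)/2) = 0.490068 rad = 28.079°
axis k = ((R−Rᵀ)₃₂, (R−Rᵀ)₁₃, (R−Rᵀ)₂₁) / (2 sinθ) = (-0.385132, +0.915640, -0.115223)
rvec = θ·k = (-0.188741, +0.448726, -0.056467)

rvec=(-0.1887, 0.4487, -0.0565) tvec=(-0.1361, 0.0128, 0.6957)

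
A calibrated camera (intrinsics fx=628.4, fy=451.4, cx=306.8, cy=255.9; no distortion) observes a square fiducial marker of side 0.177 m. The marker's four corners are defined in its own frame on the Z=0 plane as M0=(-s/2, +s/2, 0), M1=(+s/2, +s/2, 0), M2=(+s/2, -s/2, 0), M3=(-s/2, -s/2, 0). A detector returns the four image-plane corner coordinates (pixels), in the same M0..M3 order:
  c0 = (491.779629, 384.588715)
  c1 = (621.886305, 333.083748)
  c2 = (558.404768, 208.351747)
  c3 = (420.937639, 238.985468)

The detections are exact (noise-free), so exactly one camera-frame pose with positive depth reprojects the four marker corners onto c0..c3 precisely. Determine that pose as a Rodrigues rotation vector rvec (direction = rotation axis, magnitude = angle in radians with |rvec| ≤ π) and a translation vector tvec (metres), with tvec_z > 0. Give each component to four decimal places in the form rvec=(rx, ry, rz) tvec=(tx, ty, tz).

rvec=(-0.1409, -0.4804, -0.3025) tvec=(0.1989, 0.0415, 0.5652)

Intrinsics K: fx=628.4, fy=451.4, cx=306.8, cy=255.9
Marker side s = 0.177 m; corners in marker frame (Z=0):
  M0 = (-0.0885, +0.0885, 0)
  M1 = (+0.0885, +0.0885, 0)
  M2 = (+0.0885, -0.0885, 0)
  M3 = (-0.0885, -0.0885, 0)
Detected image corners:
  c0 = (491.779629, 384.588715) px
  c1 = (621.886305, 333.083748) px
  c2 = (558.404768, 208.351747) px
  c3 = (420.937639, 238.985468) px
Planar DLT: solve 8×8 A·h = b for H (H[2,2]=1):
  H  [+1194.99825 +320.19302 +527.89045]
  H  [+12.86631 +727.16025 +289.06829]
  H  [+0.83886 -0.11029 +1.00000]
B = K⁻¹H; ‖b₁‖=1.769154, ‖b₂‖=1.769154; λ = 2/(‖b₁‖+‖b₂‖) = 0.565242, sign → tz>0 ⇒ λ=+0.565242
r₁ = λ·B[:,0] = (+0.84340,-0.25269,+0.47416); r₂ = λ·B[:,1] = (+0.31845,+0.94589,-0.06234)
r₃ = r₁×r₂ = (-0.43275,+0.20357,+0.87823); SVD([r₁ r₂ r₃]) → R = UVᵀ:
  R  [+0.84340 +0.31845 -0.43275]
  R  [-0.25269 +0.94589 +0.20357]
  R  [+0.47416 -0.06234 +0.87823]
t = (+0.19887, +0.04153, +0.56524) m
tr R = 2.667514; θ = arccos((tr R − 1)/2) = 0.584919 rad = 33.513°
axis k = ((R−Rᵀ)₃₂, (R−Rᵀ)₁₃, (R−Rᵀ)₂₁) / (2 sinθ) = (-0.240804, -0.821282, -0.517213)
rvec = θ·k = (-0.140851, -0.480383, -0.302528)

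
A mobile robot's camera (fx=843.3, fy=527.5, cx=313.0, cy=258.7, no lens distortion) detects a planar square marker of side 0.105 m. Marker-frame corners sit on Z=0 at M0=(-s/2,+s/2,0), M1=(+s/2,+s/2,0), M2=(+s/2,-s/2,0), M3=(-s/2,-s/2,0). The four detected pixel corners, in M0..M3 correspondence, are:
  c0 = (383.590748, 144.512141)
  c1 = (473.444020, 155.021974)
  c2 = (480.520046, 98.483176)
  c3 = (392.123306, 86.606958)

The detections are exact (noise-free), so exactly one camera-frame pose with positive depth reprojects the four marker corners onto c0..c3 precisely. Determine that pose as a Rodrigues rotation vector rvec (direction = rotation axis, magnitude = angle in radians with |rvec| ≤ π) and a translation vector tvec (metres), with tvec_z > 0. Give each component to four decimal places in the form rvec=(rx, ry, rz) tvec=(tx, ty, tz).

rvec=(-0.1112, -0.2442, 0.1140) tvec=(0.1316, -0.2413, 0.9248)

Intrinsics K: fx=843.3, fy=527.5, cx=313.0, cy=258.7
Marker side s = 0.105 m; corners in marker frame (Z=0):
  M0 = (-0.0525, +0.0525, 0)
  M1 = (+0.0525, +0.0525, 0)
  M2 = (+0.0525, -0.0525, 0)
  M3 = (-0.0525, -0.0525, 0)
Detected image corners:
  c0 = (383.590748, 144.512141) px
  c1 = (473.444020, 155.021974) px
  c2 = (480.520046, 98.483176) px
  c3 = (392.123306, 86.606958) px
Planar DLT: solve 8×8 A·h = b for H (H[2,2]=1):
  H  [+958.38734 -131.93809 +433.03998]
  H  [+137.36113 +528.71718 +121.03011]
  H  [+0.25352 -0.13344 +1.00000]
B = K⁻¹H; ‖b₁‖=1.081358, ‖b₂‖=1.081358; λ = 2/(‖b₁‖+‖b₂‖) = 0.924763, sign → tz>0 ⇒ λ=+0.924763
r₁ = λ·B[:,0] = (+0.96395,+0.12583,+0.23444); r₂ = λ·B[:,1] = (-0.09888,+0.98742,-0.12340)
r₃ = r₁×r₂ = (-0.24702,+0.09577,+0.96427); SVD([r₁ r₂ r₃]) → R = UVᵀ:
  R  [+0.96395 -0.09888 -0.24702]
  R  [+0.12583 +0.98742 +0.09577]
  R  [+0.23444 -0.12340 +0.96427]
t = (+0.13164, -0.24135, +0.92476) m
tr R = 2.915634; θ = arccos((tr R − 1)/2) = 0.291488 rad = 16.701°
axis k = ((R−Rᵀ)₃₂, (R−Rᵀ)₁₃, (R−Rᵀ)₂₁) / (2 sinθ) = (-0.381340, -0.837689, +0.390968)
rvec = θ·k = (-0.111156, -0.244177, +0.113963)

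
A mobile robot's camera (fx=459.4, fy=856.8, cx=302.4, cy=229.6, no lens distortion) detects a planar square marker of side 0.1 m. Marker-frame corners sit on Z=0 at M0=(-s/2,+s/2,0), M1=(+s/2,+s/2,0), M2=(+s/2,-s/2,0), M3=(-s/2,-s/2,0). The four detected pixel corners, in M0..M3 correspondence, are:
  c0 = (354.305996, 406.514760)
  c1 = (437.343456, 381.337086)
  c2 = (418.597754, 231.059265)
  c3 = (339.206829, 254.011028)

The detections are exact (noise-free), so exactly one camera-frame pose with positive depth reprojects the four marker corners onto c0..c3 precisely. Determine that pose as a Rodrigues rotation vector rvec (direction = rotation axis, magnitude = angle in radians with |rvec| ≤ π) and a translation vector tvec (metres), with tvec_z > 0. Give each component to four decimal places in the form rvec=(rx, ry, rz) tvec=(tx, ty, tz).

Intrinsics K: fx=459.4, fy=856.8, cx=302.4, cy=229.6
Marker side s = 0.1 m; corners in marker frame (Z=0):
  M0 = (-0.0500, +0.0500, 0)
  M1 = (+0.0500, +0.0500, 0)
  M2 = (+0.0500, -0.0500, 0)
  M3 = (-0.0500, -0.0500, 0)
Detected image corners:
  c0 = (354.305996, 406.514760) px
  c1 = (437.343456, 381.337086) px
  c2 = (418.597754, 231.059265) px
  c3 = (339.206829, 254.011028) px
Planar DLT: solve 8×8 A·h = b for H (H[2,2]=1):
  H  [+840.08644 -10.54689 +387.31579]
  H  [-217.08389 +1366.12480 +316.42935]
  H  [+0.07323 -0.46426 +1.00000]
B = K⁻¹H; ‖b₁‖=1.802749, ‖b₂‖=1.802749; λ = 2/(‖b₁‖+‖b₂‖) = 0.554708, sign → tz>0 ⇒ λ=+0.554708
r₁ = λ·B[:,0] = (+0.98763,-0.15143,+0.04062); r₂ = λ·B[:,1] = (+0.15678,+0.95347,-0.25753)
r₃ = r₁×r₂ = (+0.00027,+0.26071,+0.96542); SVD([r₁ r₂ r₃]) → R = UVᵀ:
  R  [+0.98763 +0.15678 +0.00027]
  R  [-0.15143 +0.95347 +0.26071]
  R  [+0.04062 -0.25753 +0.96542]
t = (+0.10253, +0.05621, +0.55471) m
tr R = 2.906515; θ = arccos((tr R − 1)/2) = 0.306957 rad = 17.587°
axis k = ((R−Rᵀ)₃₂, (R−Rᵀ)₁₃, (R−Rᵀ)₂₁) / (2 sinθ) = (-0.857567, -0.066782, -0.510019)
rvec = θ·k = (-0.263236, -0.020499, -0.156554)

rvec=(-0.2632, -0.0205, -0.1566) tvec=(0.1025, 0.0562, 0.5547)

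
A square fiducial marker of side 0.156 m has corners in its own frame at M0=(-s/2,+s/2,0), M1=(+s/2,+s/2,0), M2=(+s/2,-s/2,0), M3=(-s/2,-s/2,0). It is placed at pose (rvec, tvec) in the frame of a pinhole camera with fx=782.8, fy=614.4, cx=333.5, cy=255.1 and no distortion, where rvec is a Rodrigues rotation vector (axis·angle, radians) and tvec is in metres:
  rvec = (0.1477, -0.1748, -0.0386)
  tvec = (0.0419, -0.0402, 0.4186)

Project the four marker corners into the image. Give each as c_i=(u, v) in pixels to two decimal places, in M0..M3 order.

Intrinsics K: fx=782.8, fy=614.4, cx=333.5, cy=255.1
Marker side s = 0.156 m; corners in marker frame (Z=0):
  M0 = (-0.0780, +0.0780, 0)
  M1 = (+0.0780, +0.0780, 0)
  M2 = (+0.0780, -0.0780, 0)
  M3 = (-0.0780, -0.0780, 0)
rvec = (0.1477, -0.1748, -0.0386), |rvec| = θ = 0.23208 rad = 13.297°
Rodrigues: sinθ=0.23000, 1−cosθ=0.02681; R = I + sinθ·[k]× + (1−cosθ)·[k]×²:
    [+0.98405 +0.02540 -0.17607]
    [-0.05111 +0.98840 -0.14302]
    [+0.17040 +0.14974 +0.97393]
t = (0.0419, -0.0402, 0.4186) m
M0: Pc = R·M0+t = (-0.03287, +0.04088, +0.41699); u = 782.8·(-0.03287)/0.41699 + 333.5 = 271.7859, v = 614.4·(+0.04088)/0.41699 + 255.1 = 315.3356
M1: Pc = R·M1+t = (+0.12064, +0.03291, +0.44357); u = 782.8·(+0.12064)/0.44357 + 333.5 = 546.3972, v = 614.4·(+0.03291)/0.44357 + 255.1 = 300.6830
M2: Pc = R·M2+t = (+0.11667, -0.12128, +0.42021); u = 782.8·(+0.11667)/0.42021 + 333.5 = 550.8494, v = 614.4·(-0.12128)/0.42021 + 255.1 = 77.7720
M3: Pc = R·M3+t = (-0.03684, -0.11331, +0.39363); u = 782.8·(-0.03684)/0.39363 + 333.5 = 260.2427, v = 614.4·(-0.11331)/0.39363 + 255.1 = 78.2408

c0=(271.79, 315.34) c1=(546.40, 300.68) c2=(550.85, 77.77) c3=(260.24, 78.24)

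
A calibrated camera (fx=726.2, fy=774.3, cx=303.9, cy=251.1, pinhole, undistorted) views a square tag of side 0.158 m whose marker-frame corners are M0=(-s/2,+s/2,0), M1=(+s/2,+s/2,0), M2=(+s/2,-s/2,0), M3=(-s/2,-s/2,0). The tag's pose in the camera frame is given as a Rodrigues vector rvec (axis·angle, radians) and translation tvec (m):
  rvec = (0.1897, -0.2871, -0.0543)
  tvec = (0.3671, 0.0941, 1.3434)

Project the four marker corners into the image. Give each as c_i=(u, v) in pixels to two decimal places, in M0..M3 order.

Intrinsics K: fx=726.2, fy=774.3, cx=303.9, cy=251.1
Marker side s = 0.158 m; corners in marker frame (Z=0):
  M0 = (-0.0790, +0.0790, 0)
  M1 = (+0.0790, +0.0790, 0)
  M2 = (+0.0790, -0.0790, 0)
  M3 = (-0.0790, -0.0790, 0)
rvec = (0.1897, -0.2871, -0.0543), |rvec| = θ = 0.34837 rad = 19.960°
Rodrigues: sinθ=0.34137, 1−cosθ=0.06007; R = I + sinθ·[k]× + (1−cosθ)·[k]×²:
    [+0.95774 +0.02625 -0.28643]
    [-0.08017 +0.98073 -0.17817]
    [+0.27623 +0.19360 +0.94139]
t = (0.3671, 0.0941, 1.3434) m
M0: Pc = R·M0+t = (+0.29351, +0.17791, +1.33687); u = 726.2·(+0.29351)/1.33687 + 303.9 = 463.3382, v = 774.3·(+0.17791)/1.33687 + 251.1 = 354.1436
M1: Pc = R·M1+t = (+0.44484, +0.16524, +1.38052); u = 726.2·(+0.44484)/1.38052 + 303.9 = 537.8990, v = 774.3·(+0.16524)/1.38052 + 251.1 = 343.7818
M2: Pc = R·M2+t = (+0.44069, +0.01029, +1.34993); u = 726.2·(+0.44069)/1.34993 + 303.9 = 540.9701, v = 774.3·(+0.01029)/1.34993 + 251.1 = 257.0018
M3: Pc = R·M3+t = (+0.28936, +0.02296, +1.30628); u = 726.2·(+0.28936)/1.30628 + 303.9 = 464.7659, v = 774.3·(+0.02296)/1.30628 + 251.1 = 264.7069

c0=(463.34, 354.14) c1=(537.90, 343.78) c2=(540.97, 257.00) c3=(464.77, 264.71)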